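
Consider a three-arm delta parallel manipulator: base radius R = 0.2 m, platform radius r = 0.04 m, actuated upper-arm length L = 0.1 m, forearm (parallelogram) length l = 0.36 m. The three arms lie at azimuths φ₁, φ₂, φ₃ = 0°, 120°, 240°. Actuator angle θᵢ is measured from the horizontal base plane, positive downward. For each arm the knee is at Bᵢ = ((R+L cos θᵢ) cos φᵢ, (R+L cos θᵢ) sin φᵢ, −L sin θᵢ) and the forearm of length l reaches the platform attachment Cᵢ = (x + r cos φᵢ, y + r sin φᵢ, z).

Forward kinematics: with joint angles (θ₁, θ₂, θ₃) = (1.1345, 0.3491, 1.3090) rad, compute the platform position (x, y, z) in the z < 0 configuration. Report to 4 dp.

φ1=0.0°: virtual centre (0.2023, 0.0000, -0.0906), radius l
arm 2 at φ=120.0°: (R−r)+L cos θ2 = 0.2540;  S2 = (-0.1270, 0.2199, -0.0342)
S3 = (0.1859·cos240.0°, 0.1859·sin240.0°, -0.0966) = (-0.0929, -0.1610, -0.0966)
eliminate P² terms by subtracting sphere 1 from 2 and 3
[-0.6585 0.4399 0.1129]·P = 0.0165;  [-0.5904 -0.3220 -0.0119]·P = -0.0052
Cramer: x(z) = -0.0064+0.0659z;  y(z) = 0.0280-0.1579z
quadratic in z: (1.0293)z²+(0.1449)z+(-0.0771)=0, √Δ=0.5816 → z ∈ {-0.3529, 0.2121}; z = -0.3529 (taking z<0)
x = -0.0297, y = 0.0837

(-0.0297, 0.0837, -0.3529)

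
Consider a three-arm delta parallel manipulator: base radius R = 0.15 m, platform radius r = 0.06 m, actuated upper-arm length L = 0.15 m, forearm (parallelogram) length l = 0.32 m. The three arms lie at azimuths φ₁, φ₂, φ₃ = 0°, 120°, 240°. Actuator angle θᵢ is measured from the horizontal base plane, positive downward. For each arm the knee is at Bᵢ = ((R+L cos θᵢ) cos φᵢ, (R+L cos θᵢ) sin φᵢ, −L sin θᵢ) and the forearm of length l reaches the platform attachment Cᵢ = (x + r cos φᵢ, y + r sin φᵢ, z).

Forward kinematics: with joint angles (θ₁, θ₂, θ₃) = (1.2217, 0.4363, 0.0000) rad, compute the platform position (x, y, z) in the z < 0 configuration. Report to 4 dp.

S1 = (0.1413·cos0.0°, 0.1413·sin0.0°, -0.1410) = (0.1413, 0.0000, -0.1410)
S2 = (0.2259·cos120.0°, 0.2259·sin120.0°, -0.0634) = (-0.1130, 0.1957, -0.0634)
φ3=240.0°: virtual centre (-0.1200, -0.2078, 0.0000), radius l
eliminate P² terms by subtracting sphere 1 from 2 and 3
plane₁₂: -0.5086x+0.3914y+0.1551z = 0.0152
det = 0.4159;  x = -0.0319+0.4203z,  y = -0.0026+0.1498z
quadratic in z: (1.1991)z²+(0.1355)z+(-0.0525)=0, √Δ=0.5198 → z ∈ {-0.2733, 0.1603}; z = -0.2733 (taking z<0)
x = -0.1468, y = -0.0435

(-0.1468, -0.0435, -0.2733)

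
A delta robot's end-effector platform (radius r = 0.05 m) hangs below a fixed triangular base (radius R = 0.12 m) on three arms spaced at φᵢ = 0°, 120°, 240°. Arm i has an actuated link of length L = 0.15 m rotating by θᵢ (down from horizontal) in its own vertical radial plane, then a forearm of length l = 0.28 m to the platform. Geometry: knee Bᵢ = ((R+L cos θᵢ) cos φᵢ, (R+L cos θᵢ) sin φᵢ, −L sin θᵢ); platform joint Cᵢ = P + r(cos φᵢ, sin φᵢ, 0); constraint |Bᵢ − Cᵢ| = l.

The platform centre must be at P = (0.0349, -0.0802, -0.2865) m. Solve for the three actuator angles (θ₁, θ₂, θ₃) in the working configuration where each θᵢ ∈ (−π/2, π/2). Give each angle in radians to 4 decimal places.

φ1=0.0° → target in arm frame (0.0349, -0.0802)
  A=0.0351, B=-0.2865, C=(l²−L²−A²−y'²−z²)/(2L)=-0.1128
  θ1 = atan2(B,A) + arccos(C/0.2886) = 0.5235
φ2=120.0° → target in arm frame (-0.0869, 0.0099)
  e−x'=0.1569;  (l²−L²−(e−x')²−y'²−z²)/2L = -0.1697
  θ2 = atan2(B,A) + arccos(C/0.3267) = 1.0472
φ3=240.0° → target in arm frame (0.0520, 0.0703)
  e−x'=0.0180;  (l²−L²−(e−x')²−y'²−z²)/2L = -0.1048
  γ=atan2(-0.2865,0.0180)=-1.5081;  ψ=arccos(-0.3652)=1.9447;  θ3=γ+ψ≈0.4366

θ₁ = 0.5235, θ₂ = 1.0472, θ₃ = 0.4366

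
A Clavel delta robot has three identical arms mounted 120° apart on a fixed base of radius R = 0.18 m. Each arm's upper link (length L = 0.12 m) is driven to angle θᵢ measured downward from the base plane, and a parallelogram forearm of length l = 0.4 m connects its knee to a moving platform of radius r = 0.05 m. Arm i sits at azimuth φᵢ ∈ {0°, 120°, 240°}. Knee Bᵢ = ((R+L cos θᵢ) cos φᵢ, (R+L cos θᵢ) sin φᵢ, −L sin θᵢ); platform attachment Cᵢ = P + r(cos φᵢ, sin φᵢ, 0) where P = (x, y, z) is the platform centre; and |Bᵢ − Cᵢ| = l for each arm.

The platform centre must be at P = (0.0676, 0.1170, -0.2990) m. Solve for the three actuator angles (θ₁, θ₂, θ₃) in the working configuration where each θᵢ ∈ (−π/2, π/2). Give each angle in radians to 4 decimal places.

θ₁ = -0.3491, θ₂ = -0.3485, θ₃ = 0.8729

φ1=0.0° → target in arm frame (0.0676, 0.1170)
  A cos θ + B sin θ = C:  0.0624·cos θ + -0.2990·sin θ = 0.1609
  γ=atan2(-0.2990,0.0624)=-1.3651;  ψ=arccos(0.5268)=1.0160;  θ1=γ+ψ≈-0.3491
rotate P by −φ2: (0.0675, -0.1170, -0.2990)
  A cos θ + B sin θ = C:  0.0625·cos θ + -0.2990·sin θ = 0.1608
  √(A²+B²)=0.3055;  θ2 = -1.3648+1.0163 ≈ -0.3485
arm 3 (φ=240.0°): x'=-0.1351, y'=0.0000
  A cos θ + B sin θ = C:  0.2651·cos θ + -0.2990·sin θ = -0.0587
  γ=atan2(-0.2990,0.2651)=-0.8454;  ψ=arccos(-0.1469)=1.7183;  θ3=γ+ψ≈0.8729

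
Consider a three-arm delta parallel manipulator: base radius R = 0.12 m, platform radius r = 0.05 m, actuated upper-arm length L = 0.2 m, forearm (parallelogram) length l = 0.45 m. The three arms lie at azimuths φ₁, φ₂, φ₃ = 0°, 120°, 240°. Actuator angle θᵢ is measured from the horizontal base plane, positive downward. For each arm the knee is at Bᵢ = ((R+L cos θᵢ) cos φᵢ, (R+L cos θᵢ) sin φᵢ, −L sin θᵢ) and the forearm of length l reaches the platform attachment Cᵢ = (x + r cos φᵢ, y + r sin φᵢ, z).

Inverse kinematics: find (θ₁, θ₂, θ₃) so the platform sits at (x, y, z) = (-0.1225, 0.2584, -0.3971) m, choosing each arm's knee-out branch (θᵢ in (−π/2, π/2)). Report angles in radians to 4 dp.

rotate P by −φ1: (-0.1225, 0.2584, -0.3971)
  e−x'=0.1925;  (l²−L²−(e−x')²−y'²−z²)/2L = -0.2475
  √(A²+B²)=0.4413;  θ1 = -1.1194+2.1663 ≈ 1.0469
arm 2 (φ=120.0°): x'=0.2850, y'=-0.0231
  A cos θ + B sin θ = C:  -0.2150·cos θ + -0.3971·sin θ = -0.1049
  γ=atan2(-0.3971,-0.2150)=-2.0671;  ψ=arccos(-0.2323)=1.8052;  θ2=γ+ψ≈-0.2619
rotate P by −φ3: (-0.1625, -0.2353, -0.3971)
  A=0.2325, B=-0.3971, C=(l²−L²−A²−y'²−z²)/(2L)=-0.2615
  √(A²+B²)=0.4602;  θ3 = -1.0411+2.1753 ≈ 1.1343

θ₁ = 1.0469, θ₂ = -0.2619, θ₃ = 1.1343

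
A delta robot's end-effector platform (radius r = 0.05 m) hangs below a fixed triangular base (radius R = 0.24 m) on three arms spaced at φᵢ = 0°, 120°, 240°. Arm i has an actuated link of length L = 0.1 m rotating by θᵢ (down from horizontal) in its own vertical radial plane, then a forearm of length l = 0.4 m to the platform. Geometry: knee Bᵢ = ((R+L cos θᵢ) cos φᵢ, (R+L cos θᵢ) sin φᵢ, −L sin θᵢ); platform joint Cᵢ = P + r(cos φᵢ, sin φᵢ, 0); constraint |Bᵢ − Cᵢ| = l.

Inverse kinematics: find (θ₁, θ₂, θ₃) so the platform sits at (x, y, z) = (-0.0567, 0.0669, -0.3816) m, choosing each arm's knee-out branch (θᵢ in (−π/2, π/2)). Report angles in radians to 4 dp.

φ1=0.0° → target in arm frame (-0.0567, 0.0669)
  e−x'=0.2467;  (l²−L²−(e−x')²−y'²−z²)/2L = -0.3048
  √(A²+B²)=0.4544;  θ1 = -0.9969+2.3060 ≈ 1.3091
φ2=120.0° → target in arm frame (0.0863, 0.0157)
  A cos θ + B sin θ = C:  0.1037·cos θ + -0.3816·sin θ = -0.0331
  γ=atan2(-0.3816,0.1037)=-1.3054;  ψ=arccos(-0.0837)=1.6546;  θ2=γ+ψ≈0.3492
rotate P by −φ3: (-0.0296, -0.0826, -0.3816)
  e−x'=0.2196;  (l²−L²−(e−x')²−y'²−z²)/2L = -0.2533
  γ=atan2(-0.3816,0.2196)=-1.0486;  ψ=arccos(-0.5752)=2.1837;  θ3=γ+ψ≈1.1351

θ₁ = 1.3091, θ₂ = 0.3492, θ₃ = 1.1351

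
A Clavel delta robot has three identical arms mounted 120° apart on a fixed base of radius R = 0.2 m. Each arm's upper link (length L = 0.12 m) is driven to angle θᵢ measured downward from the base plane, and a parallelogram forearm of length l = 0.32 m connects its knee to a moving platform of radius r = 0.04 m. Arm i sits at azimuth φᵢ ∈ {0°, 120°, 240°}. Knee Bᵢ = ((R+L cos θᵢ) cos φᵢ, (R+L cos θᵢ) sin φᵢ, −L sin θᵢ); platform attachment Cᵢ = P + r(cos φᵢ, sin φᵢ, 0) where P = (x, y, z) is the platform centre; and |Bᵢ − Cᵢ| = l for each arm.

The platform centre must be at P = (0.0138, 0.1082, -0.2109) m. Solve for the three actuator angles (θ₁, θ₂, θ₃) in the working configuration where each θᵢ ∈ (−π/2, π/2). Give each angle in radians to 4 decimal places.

φ1=0.0° → target in arm frame (0.0138, 0.1082)
  e−x'=0.1462;  (l²−L²−(e−x')²−y'²−z²)/2L = 0.0435
  √(A²+B²)=0.2566;  θ1 = -0.9646+1.4005 ≈ 0.4358
arm 2 (φ=120.0°): x'=0.0868, y'=-0.0661
  A cos θ + B sin θ = C:  0.0732·cos θ + -0.2109·sin θ = 0.1408
  γ=atan2(-0.2109,0.0732)=-1.2367;  ψ=arccos(0.6309)=0.8881;  θ2=γ+ψ≈-0.3486
arm 3 (φ=240.0°): x'=-0.1006, y'=-0.0421
  A cos θ + B sin θ = C:  0.2606·cos θ + -0.2109·sin θ = -0.1090
  θ3 = atan2(B,A) + arccos(C/0.3353) = 1.2217

θ₁ = 0.4358, θ₂ = -0.3486, θ₃ = 1.2217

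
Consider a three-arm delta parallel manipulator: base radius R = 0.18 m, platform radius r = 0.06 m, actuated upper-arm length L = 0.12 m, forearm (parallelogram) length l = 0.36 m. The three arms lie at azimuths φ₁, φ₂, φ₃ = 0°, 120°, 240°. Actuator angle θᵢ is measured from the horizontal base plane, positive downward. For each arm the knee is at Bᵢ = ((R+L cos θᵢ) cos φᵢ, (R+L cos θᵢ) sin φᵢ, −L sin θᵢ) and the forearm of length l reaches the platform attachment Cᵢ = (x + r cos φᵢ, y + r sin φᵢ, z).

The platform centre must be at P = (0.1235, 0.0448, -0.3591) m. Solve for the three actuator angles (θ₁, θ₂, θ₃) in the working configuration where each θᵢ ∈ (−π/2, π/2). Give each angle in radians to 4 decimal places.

arm 1 (φ=0.0°): x'=0.1235, y'=0.0448
  A=-0.0035, B=-0.3591, C=(l²−L²−A²−y'²−z²)/(2L)=-0.0657
  γ=atan2(-0.3591,-0.0035)=-1.5805;  ψ=arccos(-0.1830)=1.7548;  θ1=γ+ψ≈0.1743
rotate P by −φ2: (-0.0230, -0.1294, -0.3591)
  A=0.1430, B=-0.3591, C=(l²−L²−A²−y'²−z²)/(2L)=-0.2122
  √(A²+B²)=0.3865;  θ2 = -1.1919+2.1519 ≈ 0.9599
arm 3 (φ=240.0°): x'=-0.1005, y'=0.0846
  A cos θ + B sin θ = C:  0.2205·cos θ + -0.3591·sin θ = -0.2898
  γ=atan2(-0.3591,0.2205)=-1.0200;  ψ=arccos(-0.6876)=2.3290;  θ3=γ+ψ≈1.3089

θ₁ = 0.1743, θ₂ = 0.9599, θ₃ = 1.3089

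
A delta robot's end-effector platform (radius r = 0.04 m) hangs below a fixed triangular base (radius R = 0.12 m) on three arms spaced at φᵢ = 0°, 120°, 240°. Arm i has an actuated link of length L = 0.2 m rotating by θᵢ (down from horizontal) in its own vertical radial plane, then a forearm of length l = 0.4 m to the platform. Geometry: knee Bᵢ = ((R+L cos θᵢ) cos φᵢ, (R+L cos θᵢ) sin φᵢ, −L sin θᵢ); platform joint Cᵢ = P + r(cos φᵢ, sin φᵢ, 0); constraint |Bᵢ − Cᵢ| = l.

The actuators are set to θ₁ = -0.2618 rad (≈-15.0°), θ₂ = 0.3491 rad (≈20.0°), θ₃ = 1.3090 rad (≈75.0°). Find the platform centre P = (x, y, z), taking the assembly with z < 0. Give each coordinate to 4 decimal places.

(0.1891, 0.1759, -0.2975)

φ1=0.0°: virtual centre (0.2732, 0.0000, 0.0518), radius l
φ2=120.0°: virtual centre (-0.1340, 0.2320, -0.0684), radius l
φ3=240.0°: virtual centre (-0.0659, -0.1141, -0.1932), radius l
|centre ₂|²−|centre ₁|² = -0.0008;  |centre ₃|²−|centre ₁|² = -0.0226
[-0.8143 0.4641 -0.2403]·P = -0.0008;  [-0.6781 -0.2282 -0.4899]·P = -0.0226
Cramer: x(z) = 0.0214-0.5638z;  y(z) = 0.0357-0.4714z
quadratic in z: (1.5400)z²+(0.1468)z+(-0.0926)=0, √Δ=0.7695 → z ∈ {-0.2975, 0.2022}; z = -0.2975 (taking z<0)
x = 0.1891, y = 0.1759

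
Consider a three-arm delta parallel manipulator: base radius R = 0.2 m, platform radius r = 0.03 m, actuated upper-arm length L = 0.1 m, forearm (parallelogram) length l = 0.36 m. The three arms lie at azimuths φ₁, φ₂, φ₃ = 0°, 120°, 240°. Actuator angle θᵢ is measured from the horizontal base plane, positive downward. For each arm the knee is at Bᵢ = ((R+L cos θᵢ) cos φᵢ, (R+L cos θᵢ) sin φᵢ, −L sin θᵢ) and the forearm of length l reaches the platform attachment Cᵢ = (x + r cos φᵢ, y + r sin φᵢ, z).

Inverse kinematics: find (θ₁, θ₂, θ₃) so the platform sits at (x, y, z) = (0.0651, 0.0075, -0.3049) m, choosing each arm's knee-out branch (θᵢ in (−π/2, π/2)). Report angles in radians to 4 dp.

θ₁ = 0.0874, θ₂ = 0.7857, θ₃ = 0.8726

φ1=0.0° → target in arm frame (0.0651, 0.0075)
  e−x'=0.1049;  (l²−L²−(e−x')²−y'²−z²)/2L = 0.0779
  θ1 = atan2(B,A) + arccos(C/0.3224) = 0.0874
rotate P by −φ2: (-0.0261, -0.0601, -0.3049)
  A cos θ + B sin θ = C:  0.1961·cos θ + -0.3049·sin θ = -0.0771
  θ2 = atan2(B,A) + arccos(C/0.3625) = 0.7857
rotate P by −φ3: (-0.0390, 0.0526, -0.3049)
  A=0.2090, B=-0.3049, C=(l²−L²−A²−y'²−z²)/(2L)=-0.0992
  √(A²+B²)=0.3697;  θ3 = -0.9698+1.8424 ≈ 0.8726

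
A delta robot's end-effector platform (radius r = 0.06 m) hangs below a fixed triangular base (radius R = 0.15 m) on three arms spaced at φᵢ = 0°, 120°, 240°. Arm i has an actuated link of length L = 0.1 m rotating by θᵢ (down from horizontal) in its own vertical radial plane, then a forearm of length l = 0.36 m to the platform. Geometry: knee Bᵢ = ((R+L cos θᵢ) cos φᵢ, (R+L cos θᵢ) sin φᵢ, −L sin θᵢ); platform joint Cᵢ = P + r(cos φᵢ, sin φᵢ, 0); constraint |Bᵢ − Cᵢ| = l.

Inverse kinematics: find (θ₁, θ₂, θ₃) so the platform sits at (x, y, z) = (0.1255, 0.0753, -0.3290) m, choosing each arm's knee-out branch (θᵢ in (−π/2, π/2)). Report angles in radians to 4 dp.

θ₁ = -0.1745, θ₂ = 0.5233, θ₃ = 1.1342

rotate P by −φ1: (0.1255, 0.0753, -0.3290)
  A=-0.0355, B=-0.3290, C=(l²−L²−A²−y'²−z²)/(2L)=0.0221
  √(A²+B²)=0.3309;  θ1 = -1.6783+1.5038 ≈ -0.1745
rotate P by −φ2: (0.0025, -0.1463, -0.3290)
  A cos θ + B sin θ = C:  0.0875·cos θ + -0.3290·sin θ = -0.0886
  γ=atan2(-0.3290,0.0875)=-1.3107;  ψ=arccos(-0.2602)=1.8340;  θ2=γ+ψ≈0.5233
rotate P by −φ3: (-0.1280, 0.0710, -0.3290)
  e−x'=0.2180;  (l²−L²−(e−x')²−y'²−z²)/2L = -0.2060
  θ3 = atan2(B,A) + arccos(C/0.3946) = 1.1342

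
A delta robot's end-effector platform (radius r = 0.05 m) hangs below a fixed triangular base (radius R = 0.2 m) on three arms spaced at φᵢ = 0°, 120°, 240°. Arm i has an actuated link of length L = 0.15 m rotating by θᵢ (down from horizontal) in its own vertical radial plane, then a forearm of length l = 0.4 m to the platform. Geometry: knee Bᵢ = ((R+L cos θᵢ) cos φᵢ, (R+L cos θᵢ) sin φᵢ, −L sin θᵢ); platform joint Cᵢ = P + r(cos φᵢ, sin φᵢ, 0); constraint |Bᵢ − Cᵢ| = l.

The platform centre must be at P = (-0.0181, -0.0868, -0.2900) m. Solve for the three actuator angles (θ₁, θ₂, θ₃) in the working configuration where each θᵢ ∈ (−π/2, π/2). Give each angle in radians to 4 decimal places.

θ₁ = 0.3493, θ₂ = 0.6109, θ₃ = -0.3491

arm 1 (φ=0.0°): x'=-0.0181, y'=-0.0868
  A cos θ + B sin θ = C:  0.1681·cos θ + -0.2900·sin θ = 0.0587
  √(A²+B²)=0.3352;  θ1 = -1.0455+1.3948 ≈ 0.3493
arm 2 (φ=120.0°): x'=-0.0661, y'=0.0591
  A cos θ + B sin θ = C:  0.2161·cos θ + -0.2900·sin θ = 0.0107
  θ2 = atan2(B,A) + arccos(C/0.3617) = 0.6109
rotate P by −φ3: (0.0842, 0.0277, -0.2900)
  e−x'=0.0658;  (l²−L²−(e−x')²−y'²−z²)/2L = 0.1610
  θ3 = atan2(B,A) + arccos(C/0.2974) = -0.3491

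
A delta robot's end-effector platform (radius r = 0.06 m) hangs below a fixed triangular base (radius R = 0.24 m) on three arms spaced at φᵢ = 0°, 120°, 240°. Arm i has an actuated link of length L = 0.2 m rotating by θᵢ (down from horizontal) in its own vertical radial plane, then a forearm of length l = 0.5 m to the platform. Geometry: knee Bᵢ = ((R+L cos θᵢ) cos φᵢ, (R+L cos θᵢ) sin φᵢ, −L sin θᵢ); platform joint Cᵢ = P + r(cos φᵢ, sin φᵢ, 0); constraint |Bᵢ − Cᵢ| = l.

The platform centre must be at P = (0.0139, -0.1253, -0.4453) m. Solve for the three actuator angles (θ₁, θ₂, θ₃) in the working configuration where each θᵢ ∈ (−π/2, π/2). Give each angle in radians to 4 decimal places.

θ₁ = 0.5239, θ₂ = 0.9601, θ₃ = 0.1745

φ1=0.0° → target in arm frame (0.0139, -0.1253)
  A=0.1661, B=-0.4453, C=(l²−L²−A²−y'²−z²)/(2L)=-0.0790
  √(A²+B²)=0.4753;  θ1 = -1.2138+1.7377 ≈ 0.5239
arm 2 (φ=120.0°): x'=-0.1155, y'=0.0506
  e−x'=0.2955;  (l²−L²−(e−x')²−y'²−z²)/2L = -0.1954
  √(A²+B²)=0.5344;  θ2 = -0.9850+1.9451 ≈ 0.9601
arm 3 (φ=240.0°): x'=0.1016, y'=0.0747
  e−x'=0.0784;  (l²−L²−(e−x')²−y'²−z²)/2L = -0.0001
  √(A²+B²)=0.4522;  θ3 = -1.3964+1.5709 ≈ 0.1745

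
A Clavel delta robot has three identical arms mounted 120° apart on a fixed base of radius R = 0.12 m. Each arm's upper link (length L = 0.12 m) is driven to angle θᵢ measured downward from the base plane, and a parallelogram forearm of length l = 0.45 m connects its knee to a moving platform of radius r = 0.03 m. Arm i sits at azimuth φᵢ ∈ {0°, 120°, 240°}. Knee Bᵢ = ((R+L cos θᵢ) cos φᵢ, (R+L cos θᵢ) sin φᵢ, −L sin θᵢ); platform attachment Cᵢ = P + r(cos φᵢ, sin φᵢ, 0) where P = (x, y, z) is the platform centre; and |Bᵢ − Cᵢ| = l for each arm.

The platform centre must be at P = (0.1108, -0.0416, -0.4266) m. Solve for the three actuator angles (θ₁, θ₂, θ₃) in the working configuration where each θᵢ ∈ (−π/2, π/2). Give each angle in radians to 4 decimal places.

θ₁ = -0.0873, θ₂ = 0.6981, θ₃ = 0.4364

rotate P by −φ1: (0.1108, -0.0416, -0.4266)
  A cos θ + B sin θ = C:  -0.0208·cos θ + -0.4266·sin θ = 0.0165
  θ1 = atan2(B,A) + arccos(C/0.4271) = -0.0873
arm 2 (φ=120.0°): x'=-0.0914, y'=-0.0752
  e−x'=0.1814;  (l²−L²−(e−x')²−y'²−z²)/2L = -0.1352
  γ=atan2(-0.4266,0.1814)=-1.1687;  ψ=arccos(-0.2917)=1.8668;  θ2=γ+ψ≈0.6981
rotate P by −φ3: (-0.0194, 0.1168, -0.4266)
  A cos θ + B sin θ = C:  0.1094·cos θ + -0.4266·sin θ = -0.0812
  θ3 = atan2(B,A) + arccos(C/0.4404) = 0.4364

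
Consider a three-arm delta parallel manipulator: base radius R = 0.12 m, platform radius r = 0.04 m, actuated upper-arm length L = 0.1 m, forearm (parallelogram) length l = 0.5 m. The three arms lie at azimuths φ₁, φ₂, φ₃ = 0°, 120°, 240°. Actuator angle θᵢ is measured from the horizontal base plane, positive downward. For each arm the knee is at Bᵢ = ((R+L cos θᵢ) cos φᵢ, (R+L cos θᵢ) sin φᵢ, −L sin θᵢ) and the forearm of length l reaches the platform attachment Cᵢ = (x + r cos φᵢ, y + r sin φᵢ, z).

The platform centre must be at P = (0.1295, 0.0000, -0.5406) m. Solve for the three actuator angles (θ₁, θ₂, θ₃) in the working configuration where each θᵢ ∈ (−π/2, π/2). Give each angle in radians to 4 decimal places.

rotate P by −φ1: (0.1295, 0.0000, -0.5406)
  A=-0.0495, B=-0.5406, C=(l²−L²−A²−y'²−z²)/(2L)=-0.2735
  γ=atan2(-0.5406,-0.0495)=-1.6621;  ψ=arccos(-0.5038)=2.0988;  θ1=γ+ψ≈0.4367
φ2=120.0° → target in arm frame (-0.0647, -0.1122)
  e−x'=0.1447;  (l²−L²−(e−x')²−y'²−z²)/2L = -0.4289
  γ=atan2(-0.5406,0.1447)=-1.3092;  ψ=arccos(-0.7664)=2.4440;  θ2=γ+ψ≈1.1348
arm 3 (φ=240.0°): x'=-0.0648, y'=0.1122
  e−x'=0.1448;  (l²−L²−(e−x')²−y'²−z²)/2L = -0.4289
  γ=atan2(-0.5406,0.1448)=-1.3092;  ψ=arccos(-0.7664)=2.4440;  θ3=γ+ψ≈1.1348

θ₁ = 0.4367, θ₂ = 1.1348, θ₃ = 1.1348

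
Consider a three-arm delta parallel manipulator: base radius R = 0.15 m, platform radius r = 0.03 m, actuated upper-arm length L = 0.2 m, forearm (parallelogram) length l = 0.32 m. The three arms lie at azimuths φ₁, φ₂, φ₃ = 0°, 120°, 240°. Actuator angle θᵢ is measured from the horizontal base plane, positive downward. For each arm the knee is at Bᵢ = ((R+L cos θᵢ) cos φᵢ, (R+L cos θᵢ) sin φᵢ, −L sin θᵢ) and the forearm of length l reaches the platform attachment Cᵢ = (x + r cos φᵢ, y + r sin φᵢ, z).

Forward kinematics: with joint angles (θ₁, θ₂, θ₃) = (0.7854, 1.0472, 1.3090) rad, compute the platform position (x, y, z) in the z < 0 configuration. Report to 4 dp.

O1 = (0.2614·cos0.0°, 0.2614·sin0.0°, -0.1414) = (0.2614, 0.0000, -0.1414)
φ2=120.0°: virtual centre (-0.1100, 0.1905, -0.1732), radius l
arm 3 at φ=240.0°: ρ3 = 0.1718;  O3 = (-0.0859, -0.1488, -0.1932)
eliminate P² terms by subtracting sphere 1 from 2 and 3
linear system: -0.7428x+0.3811y = -0.0099−-0.0636z; -0.6946x+-0.2975y = -0.0215−-0.1035z
det = 0.4857;  x = 0.0230+-0.1202z,  y = 0.0187+-0.0674z
quadratic in z: (1.0190)z²+(0.3376)z+(-0.0252)=0, √Δ=0.4655 → z ∈ {-0.3941, 0.0627}; z = -0.3941 (taking z<0)
x = 0.0703, y = 0.0453

(0.0703, 0.0453, -0.3941)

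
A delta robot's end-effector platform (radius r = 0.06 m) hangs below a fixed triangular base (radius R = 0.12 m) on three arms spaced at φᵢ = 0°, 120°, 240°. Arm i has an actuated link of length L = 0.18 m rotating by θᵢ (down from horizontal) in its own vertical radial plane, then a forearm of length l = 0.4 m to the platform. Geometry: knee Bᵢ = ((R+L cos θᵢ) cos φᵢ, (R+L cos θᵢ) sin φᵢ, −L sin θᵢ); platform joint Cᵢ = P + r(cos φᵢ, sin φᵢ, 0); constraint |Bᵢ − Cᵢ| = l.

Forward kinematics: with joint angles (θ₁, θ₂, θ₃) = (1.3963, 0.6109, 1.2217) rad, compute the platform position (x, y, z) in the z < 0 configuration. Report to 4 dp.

φ1=0.0°: virtual centre (0.0913, 0.0000, -0.1773), radius l
centre 2 = (0.2074·cos120.0°, 0.2074·sin120.0°, -0.1032) = (-0.1037, 0.1797, -0.1032)
φ3=240.0°: virtual centre (-0.0608, -0.1053, -0.1691), radius l
eliminate P² terms by subtracting sphere 1 from 2 and 3
linear system: -0.3899x+0.3593y = 0.0139−0.1480z; -0.3041x+-0.2106y = 0.0036−0.0162z
det = 0.1914;  x = -0.0222+0.1934z,  y = 0.0147+-0.2021z
quadratic in z: (1.0783)z²+(0.3047)z+(-0.1155)=0, √Δ=0.7687 → z ∈ {-0.4978, 0.2152}; z = -0.4978 (taking z<0)
x = -0.1184, y = 0.1154

(-0.1184, 0.1154, -0.4978)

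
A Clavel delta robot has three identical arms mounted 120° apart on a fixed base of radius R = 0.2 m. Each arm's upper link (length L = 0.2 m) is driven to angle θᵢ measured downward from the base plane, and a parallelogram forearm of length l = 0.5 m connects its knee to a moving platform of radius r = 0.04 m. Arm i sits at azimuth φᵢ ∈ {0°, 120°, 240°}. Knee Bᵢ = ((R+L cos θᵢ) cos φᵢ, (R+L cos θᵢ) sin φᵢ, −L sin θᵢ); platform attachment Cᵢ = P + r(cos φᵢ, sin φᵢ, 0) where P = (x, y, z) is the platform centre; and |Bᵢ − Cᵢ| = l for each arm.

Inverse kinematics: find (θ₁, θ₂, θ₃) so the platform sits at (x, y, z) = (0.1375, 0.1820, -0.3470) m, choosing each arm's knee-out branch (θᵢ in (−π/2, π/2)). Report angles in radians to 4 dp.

rotate P by −φ1: (0.1375, 0.1820, -0.3470)
  A cos θ + B sin θ = C:  0.0225·cos θ + -0.3470·sin θ = 0.1399
  θ1 = atan2(B,A) + arccos(C/0.3477) = -0.3493
φ2=120.0° → target in arm frame (0.0889, -0.2101)
  e−x'=0.0711;  (l²−L²−(e−x')²−y'²−z²)/2L = 0.1010
  γ=atan2(-0.3470,0.0711)=-1.3686;  ψ=arccos(0.2851)=1.2817;  θ2=γ+ψ≈-0.0869
φ3=240.0° → target in arm frame (-0.2264, 0.0281)
  A=0.3864, B=-0.3470, C=(l²−L²−A²−y'²−z²)/(2L)=-0.1512
  θ3 = atan2(B,A) + arccos(C/0.5193) = 1.1344

θ₁ = -0.3493, θ₂ = -0.0869, θ₃ = 1.1344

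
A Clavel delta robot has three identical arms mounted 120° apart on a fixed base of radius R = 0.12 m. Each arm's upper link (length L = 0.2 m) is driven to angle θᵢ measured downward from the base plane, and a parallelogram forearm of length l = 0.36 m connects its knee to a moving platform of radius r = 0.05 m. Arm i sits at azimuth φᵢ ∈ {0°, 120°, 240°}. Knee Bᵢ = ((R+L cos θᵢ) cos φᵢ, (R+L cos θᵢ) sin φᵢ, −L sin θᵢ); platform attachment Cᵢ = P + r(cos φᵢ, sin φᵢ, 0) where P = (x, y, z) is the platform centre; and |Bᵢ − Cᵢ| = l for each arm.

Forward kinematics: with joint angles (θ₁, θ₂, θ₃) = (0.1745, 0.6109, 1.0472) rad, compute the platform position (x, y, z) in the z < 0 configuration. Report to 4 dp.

(0.1239, 0.0833, -0.3544)

O1 = (0.2670·cos0.0°, 0.2670·sin0.0°, -0.0347) = (0.2670, 0.0000, -0.0347)
O2 = (0.2338·cos120.0°, 0.2338·sin120.0°, -0.1147) = (-0.1169, 0.2025, -0.1147)
arm 3 at φ=240.0°: ρ3 = 0.1700;  O3 = (-0.0850, -0.1472, -0.1732)
subtract pairs → two planes through P
plane₁₂: -0.7678x+0.4050y+-0.1600z = -0.0046
Cramer: x(z) = 0.0134-0.3116z;  y(z) = 0.0140-0.1957z
quadratic in z: (1.1354)z²+(0.2220)z+(-0.0639)=0, √Δ=0.5827 → z ∈ {-0.3544, 0.1589}; z = -0.3544 (taking z<0)
x = 0.1239, y = 0.0833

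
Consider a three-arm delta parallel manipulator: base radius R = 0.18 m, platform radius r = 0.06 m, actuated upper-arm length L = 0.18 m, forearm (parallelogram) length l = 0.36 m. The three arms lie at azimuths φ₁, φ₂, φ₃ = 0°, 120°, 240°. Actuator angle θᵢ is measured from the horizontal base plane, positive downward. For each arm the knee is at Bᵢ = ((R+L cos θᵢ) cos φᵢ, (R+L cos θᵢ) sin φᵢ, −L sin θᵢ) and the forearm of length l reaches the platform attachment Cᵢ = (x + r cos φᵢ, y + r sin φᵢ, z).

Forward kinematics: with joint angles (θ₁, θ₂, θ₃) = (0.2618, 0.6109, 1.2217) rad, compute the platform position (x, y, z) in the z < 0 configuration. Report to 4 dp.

(0.1036, 0.0950, -0.3370)

φ1=0.0°: virtual centre (0.2939, 0.0000, -0.0466), radius l
O2 = (0.2674·cos120.0°, 0.2674·sin120.0°, -0.1032) = (-0.1337, 0.2316, -0.1032)
O3 = (0.1816·cos240.0°, 0.1816·sin240.0°, -0.1691) = (-0.0908, -0.1572, -0.1691)
|O₂|²−|O₁|² = -0.0063;  |O₃|²−|O₁|² = -0.0270
linear system: -0.8552x+0.4632y = -0.0063−-0.1133z; -0.7693x+-0.3145y = -0.0270−-0.2451z
Cramer: x(z) = 0.0232-0.2386z;  y(z) = 0.0291-0.1958z
sphere 1 gives Az²+Bz+C=0 with A=1.0953, B=0.2110, C=-0.0533;  B²−4AC=0.2780;  roots -0.3370, 0.1444;  negative root z = -0.3370
x = 0.1036, y = 0.0950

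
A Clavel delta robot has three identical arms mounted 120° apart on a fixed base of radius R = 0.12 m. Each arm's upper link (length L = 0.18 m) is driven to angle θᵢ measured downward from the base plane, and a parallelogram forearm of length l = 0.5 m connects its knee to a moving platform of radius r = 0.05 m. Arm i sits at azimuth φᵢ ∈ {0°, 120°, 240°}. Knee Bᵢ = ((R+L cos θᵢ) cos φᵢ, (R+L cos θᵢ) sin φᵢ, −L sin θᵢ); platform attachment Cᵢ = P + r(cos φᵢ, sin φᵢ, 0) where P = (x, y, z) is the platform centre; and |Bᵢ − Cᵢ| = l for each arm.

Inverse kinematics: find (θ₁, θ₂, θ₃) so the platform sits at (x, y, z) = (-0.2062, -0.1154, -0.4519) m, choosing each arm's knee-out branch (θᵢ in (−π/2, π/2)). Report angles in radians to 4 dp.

θ₁ = 0.9599, θ₂ = 0.4361, θ₃ = -0.1745

φ1=0.0° → target in arm frame (-0.2062, -0.1154)
  A=0.2762, B=-0.4519, C=(l²−L²−A²−y'²−z²)/(2L)=-0.2117
  √(A²+B²)=0.5296;  θ1 = -1.0222+1.9820 ≈ 0.9599
φ2=120.0° → target in arm frame (0.0032, 0.2363)
  A=0.0668, B=-0.4519, C=(l²−L²−A²−y'²−z²)/(2L)=-0.1303
  θ2 = atan2(B,A) + arccos(C/0.4568) = 0.4361
rotate P by −φ3: (0.2030, -0.1209, -0.4519)
  e−x'=-0.1330;  (l²−L²−(e−x')²−y'²−z²)/2L = -0.0526
  √(A²+B²)=0.4711;  θ3 = -1.8571+1.6826 ≈ -0.1745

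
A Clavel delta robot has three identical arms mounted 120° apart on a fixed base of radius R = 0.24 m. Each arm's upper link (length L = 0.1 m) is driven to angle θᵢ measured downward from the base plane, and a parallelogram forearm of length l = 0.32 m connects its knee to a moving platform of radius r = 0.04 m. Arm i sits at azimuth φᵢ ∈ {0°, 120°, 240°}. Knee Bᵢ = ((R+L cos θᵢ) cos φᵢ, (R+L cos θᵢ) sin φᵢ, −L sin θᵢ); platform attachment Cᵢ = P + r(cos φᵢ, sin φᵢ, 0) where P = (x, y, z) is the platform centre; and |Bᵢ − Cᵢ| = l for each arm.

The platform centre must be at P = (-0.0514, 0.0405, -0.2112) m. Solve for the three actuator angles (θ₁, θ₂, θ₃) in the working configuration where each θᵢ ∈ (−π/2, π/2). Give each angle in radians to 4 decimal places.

θ₁ = 1.1347, θ₂ = 0.0005, θ₃ = 0.7850

rotate P by −φ1: (-0.0514, 0.0405, -0.2112)
  A=0.2514, B=-0.2112, C=(l²−L²−A²−y'²−z²)/(2L)=-0.0852
  γ=atan2(-0.2112,0.2514)=-0.6987;  ψ=arccos(-0.2596)=1.8334;  θ1=γ+ψ≈1.1347
φ2=120.0° → target in arm frame (0.0608, 0.0243)
  A=0.1392, B=-0.2112, C=(l²−L²−A²−y'²−z²)/(2L)=0.1391
  √(A²+B²)=0.2530;  θ2 = -0.9880+0.9885 ≈ 0.0005
arm 3 (φ=240.0°): x'=-0.0094, y'=-0.0648
  A=0.2094, B=-0.2112, C=(l²−L²−A²−y'²−z²)/(2L)=-0.0012
  γ=atan2(-0.2112,0.2094)=-0.7897;  ψ=arccos(-0.0040)=1.5748;  θ3=γ+ψ≈0.7850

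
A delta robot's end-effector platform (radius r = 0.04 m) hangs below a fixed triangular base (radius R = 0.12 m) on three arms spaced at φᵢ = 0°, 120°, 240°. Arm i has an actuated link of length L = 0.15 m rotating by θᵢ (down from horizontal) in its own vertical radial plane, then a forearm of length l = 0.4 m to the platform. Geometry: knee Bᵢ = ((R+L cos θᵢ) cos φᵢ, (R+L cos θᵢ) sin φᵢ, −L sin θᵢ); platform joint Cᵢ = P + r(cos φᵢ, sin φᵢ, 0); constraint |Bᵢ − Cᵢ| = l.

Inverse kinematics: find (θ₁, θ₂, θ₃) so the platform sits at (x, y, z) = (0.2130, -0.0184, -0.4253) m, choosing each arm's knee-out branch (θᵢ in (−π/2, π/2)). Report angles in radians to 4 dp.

θ₁ = 0.1742, θ₂ = 1.3959, θ₃ = 1.3087

rotate P by −φ1: (0.2130, -0.0184, -0.4253)
  e−x'=-0.1330;  (l²−L²−(e−x')²−y'²−z²)/2L = -0.2047
  θ1 = atan2(B,A) + arccos(C/0.4456) = 0.1742
arm 2 (φ=120.0°): x'=-0.1224, y'=-0.1753
  A=0.2024, B=-0.4253, C=(l²−L²−A²−y'²−z²)/(2L)=-0.3836
  θ2 = atan2(B,A) + arccos(C/0.4710) = 1.3959
φ3=240.0° → target in arm frame (-0.0906, 0.1937)
  A cos θ + B sin θ = C:  0.1706·cos θ + -0.4253·sin θ = -0.3666
  γ=atan2(-0.4253,0.1706)=-1.1894;  ψ=arccos(-0.8000)=2.4981;  θ3=γ+ψ≈1.3087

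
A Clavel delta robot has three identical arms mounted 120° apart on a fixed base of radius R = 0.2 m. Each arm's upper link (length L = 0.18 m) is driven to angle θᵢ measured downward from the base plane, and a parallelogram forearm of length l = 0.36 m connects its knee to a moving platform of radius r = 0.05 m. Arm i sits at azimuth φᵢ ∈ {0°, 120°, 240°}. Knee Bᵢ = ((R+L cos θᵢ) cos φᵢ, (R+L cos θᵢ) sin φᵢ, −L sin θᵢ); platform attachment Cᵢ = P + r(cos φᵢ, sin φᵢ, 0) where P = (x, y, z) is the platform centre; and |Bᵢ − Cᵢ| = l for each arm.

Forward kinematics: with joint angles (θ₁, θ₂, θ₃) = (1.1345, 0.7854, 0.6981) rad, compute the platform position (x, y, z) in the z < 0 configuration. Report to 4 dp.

(-0.0654, -0.0114, -0.3742)

O1 = (0.2261·cos0.0°, 0.2261·sin0.0°, -0.1631) = (0.2261, 0.0000, -0.1631)
O2 = (0.2773·cos120.0°, 0.2773·sin120.0°, -0.1273) = (-0.1386, 0.2401, -0.1273)
φ3=240.0°: virtual centre (-0.1439, -0.2493, -0.1157), radius l
eliminate P² terms by subtracting sphere 1 from 2 and 3
plane₁₂: -0.7294x+0.4803y+0.0717z = 0.0154
Cramer: x(z) = -0.0230+0.1131z;  y(z) = -0.0030+0.0224z
sphere 1 gives Az²+Bz+C=0 with A=1.0133, B=0.2698, C=-0.0409;  B²−4AC=0.2387;  roots -0.3742, 0.1079;  negative root z = -0.3742
x = -0.0654, y = -0.0114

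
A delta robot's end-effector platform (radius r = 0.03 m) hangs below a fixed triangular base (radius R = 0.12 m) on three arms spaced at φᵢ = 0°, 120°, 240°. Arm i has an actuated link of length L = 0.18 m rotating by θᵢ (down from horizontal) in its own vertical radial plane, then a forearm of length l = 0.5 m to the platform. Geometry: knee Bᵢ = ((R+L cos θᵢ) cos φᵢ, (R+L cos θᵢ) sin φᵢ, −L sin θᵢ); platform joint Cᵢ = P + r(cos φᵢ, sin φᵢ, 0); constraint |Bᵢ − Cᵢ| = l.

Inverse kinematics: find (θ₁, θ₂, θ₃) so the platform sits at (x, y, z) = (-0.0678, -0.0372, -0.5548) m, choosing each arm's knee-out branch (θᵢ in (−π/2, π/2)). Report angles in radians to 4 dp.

arm 1 (φ=0.0°): x'=-0.0678, y'=-0.0372
  e−x'=0.1578;  (l²−L²−(e−x')²−y'²−z²)/2L = -0.3236
  γ=atan2(-0.5548,0.1578)=-1.2937;  ψ=arccos(-0.5610)=2.1664;  θ1=γ+ψ≈0.8727
φ2=120.0° → target in arm frame (0.0017, 0.0773)
  A=0.0883, B=-0.5548, C=(l²−L²−A²−y'²−z²)/(2L)=-0.2888
  θ2 = atan2(B,A) + arccos(C/0.5618) = 0.6979
φ3=240.0° → target in arm frame (0.0661, -0.0401)
  A=0.0239, B=-0.5548, C=(l²−L²−A²−y'²−z²)/(2L)=-0.2566
  γ=atan2(-0.5548,0.0239)=-1.5278;  ψ=arccos(-0.4621)=2.0512;  θ3=γ+ψ≈0.5234

θ₁ = 0.8727, θ₂ = 0.6979, θ₃ = 0.5234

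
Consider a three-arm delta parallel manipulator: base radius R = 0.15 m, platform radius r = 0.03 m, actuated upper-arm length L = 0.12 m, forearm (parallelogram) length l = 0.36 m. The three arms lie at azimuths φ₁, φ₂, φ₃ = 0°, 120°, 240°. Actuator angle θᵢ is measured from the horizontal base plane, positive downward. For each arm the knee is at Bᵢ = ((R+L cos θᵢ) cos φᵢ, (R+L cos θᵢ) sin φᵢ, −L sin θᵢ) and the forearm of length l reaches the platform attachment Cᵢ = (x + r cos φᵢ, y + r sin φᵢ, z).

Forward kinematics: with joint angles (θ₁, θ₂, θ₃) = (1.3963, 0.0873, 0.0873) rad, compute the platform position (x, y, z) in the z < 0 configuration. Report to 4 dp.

(-0.1696, 0.0000, -0.3004)

centre 1 = (0.1408·cos0.0°, 0.1408·sin0.0°, -0.1182) = (0.1408, 0.0000, -0.1182)
centre 2 = (0.2395·cos120.0°, 0.2395·sin120.0°, -0.0105) = (-0.1198, 0.2075, -0.0105)
arm 3 at φ=240.0°: e+L cos θ3 = 0.2395;  centre 3 = (-0.1198, -0.2075, -0.0105)
|centre ₂|²−|centre ₁|² = 0.0237;  |centre ₃|²−|centre ₁|² = 0.0237
linear system: -0.5212x+0.4149y = 0.0237−0.2154z; -0.5212x+-0.4149y = 0.0237−0.2154z
det = 0.4325;  x = -0.0455+0.4133z,  y = 0.0000+0.0000z
sphere 1 gives Az²+Bz+C=0 with A=1.1708, B=0.0824, C=-0.0809;  B²−4AC=0.3858;  roots -0.3004, 0.2301;  negative root z = -0.3004
x = -0.1696, y = 0.0000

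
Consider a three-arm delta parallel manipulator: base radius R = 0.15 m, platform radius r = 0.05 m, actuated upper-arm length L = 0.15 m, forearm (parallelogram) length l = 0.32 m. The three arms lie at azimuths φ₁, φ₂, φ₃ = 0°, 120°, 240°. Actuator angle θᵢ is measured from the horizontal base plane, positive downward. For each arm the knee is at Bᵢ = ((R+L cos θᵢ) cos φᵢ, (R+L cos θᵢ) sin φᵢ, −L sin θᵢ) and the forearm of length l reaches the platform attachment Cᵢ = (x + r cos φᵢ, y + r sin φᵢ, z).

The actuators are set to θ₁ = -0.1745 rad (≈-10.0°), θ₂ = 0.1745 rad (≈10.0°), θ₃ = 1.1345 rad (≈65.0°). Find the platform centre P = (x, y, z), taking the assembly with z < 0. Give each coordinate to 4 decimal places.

arm 1 at φ=0.0°: e+L cos θ1 = 0.2477;  S1 = (0.2477, 0.0000, 0.0260)
φ2=120.0°: virtual centre (-0.1239, 0.2145, -0.0260), radius l
S3 = (0.1634·cos240.0°, 0.1634·sin240.0°, -0.1359) = (-0.0817, -0.1415, -0.1359)
subtract pairs → two planes through P
[-0.7432 0.4291 -0.1042]·P = 0.0000;  [-0.6588 -0.2830 -0.3240]·P = -0.0169
Cramer: x(z) = 0.0147-0.3418z;  y(z) = 0.0254-0.3492z
sphere 1 gives Az²+Bz+C=0 with A=1.2387, B=0.0895, C=-0.0468;  B²−4AC=0.2397;  roots -0.2337, 0.1615;  negative root z = -0.2337
x = 0.0946, y = 0.1070

(0.0946, 0.1070, -0.2337)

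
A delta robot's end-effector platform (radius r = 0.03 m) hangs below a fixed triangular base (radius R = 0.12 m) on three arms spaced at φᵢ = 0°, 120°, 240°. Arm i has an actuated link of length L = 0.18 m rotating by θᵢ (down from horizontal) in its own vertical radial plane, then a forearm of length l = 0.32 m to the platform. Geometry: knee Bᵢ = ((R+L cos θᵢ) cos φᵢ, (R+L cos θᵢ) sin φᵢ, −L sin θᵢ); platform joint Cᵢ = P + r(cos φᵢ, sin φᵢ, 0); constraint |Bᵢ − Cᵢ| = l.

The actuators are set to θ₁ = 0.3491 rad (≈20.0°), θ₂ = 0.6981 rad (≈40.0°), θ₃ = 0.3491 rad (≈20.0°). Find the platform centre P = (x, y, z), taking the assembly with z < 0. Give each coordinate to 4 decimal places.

O1 = (0.2591·cos0.0°, 0.2591·sin0.0°, -0.0616) = (0.2591, 0.0000, -0.0616)
φ2=120.0°: virtual centre (-0.1139, 0.1974, -0.1157), radius l
O3 = (0.2591·cos240.0°, 0.2591·sin240.0°, -0.0616) = (-0.1296, -0.2244, -0.0616)
subtract pairs → two planes through P
linear system: -0.7462x+0.3947y = -0.0056−-0.1083z; -0.7774x+-0.4488y = 0.0000−0.0000z
det = 0.6418;  x = 0.0039+-0.0757z,  y = -0.0068+0.1311z
sphere 1 gives Az²+Bz+C=0 with A=1.0229, B=0.1600, C=-0.0334;  B²−4AC=0.1624;  roots -0.2752, 0.1188;  negative root z = -0.2752
x = 0.0248, y = -0.0429

(0.0248, -0.0429, -0.2752)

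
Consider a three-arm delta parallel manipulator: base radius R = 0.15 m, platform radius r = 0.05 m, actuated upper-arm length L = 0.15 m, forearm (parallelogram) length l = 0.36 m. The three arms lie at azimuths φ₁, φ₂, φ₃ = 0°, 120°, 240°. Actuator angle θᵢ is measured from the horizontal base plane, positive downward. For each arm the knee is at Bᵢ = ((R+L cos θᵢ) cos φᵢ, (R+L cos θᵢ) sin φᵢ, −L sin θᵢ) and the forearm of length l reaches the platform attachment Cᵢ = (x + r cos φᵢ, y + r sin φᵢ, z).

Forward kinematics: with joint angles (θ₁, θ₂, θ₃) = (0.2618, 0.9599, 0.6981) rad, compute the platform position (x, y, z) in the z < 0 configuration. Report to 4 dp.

(0.0883, -0.0395, -0.3606)

centre 1 = (0.2449·cos0.0°, 0.2449·sin0.0°, -0.0388) = (0.2449, 0.0000, -0.0388)
centre 2 = (0.1860·cos120.0°, 0.1860·sin120.0°, -0.1229) = (-0.0930, 0.1611, -0.1229)
arm 3 at φ=240.0°: (R−r)+L cos θ3 = 0.2149;  centre 3 = (-0.1075, -0.1861, -0.0964)
subtract pairs → two planes through P
linear system: -0.6758x+0.3222y = -0.0118−-0.1681z; -0.7047x+-0.3722y = -0.0060−-0.1152z
det = 0.4786;  x = 0.0132+-0.2083z,  y = -0.0089+0.0848z
quadratic in z: (1.0506)z²+(0.1727)z+(-0.0743)=0, √Δ=0.5849 → z ∈ {-0.3606, 0.1962}; z = -0.3606 (taking z<0)
x = 0.0883, y = -0.0395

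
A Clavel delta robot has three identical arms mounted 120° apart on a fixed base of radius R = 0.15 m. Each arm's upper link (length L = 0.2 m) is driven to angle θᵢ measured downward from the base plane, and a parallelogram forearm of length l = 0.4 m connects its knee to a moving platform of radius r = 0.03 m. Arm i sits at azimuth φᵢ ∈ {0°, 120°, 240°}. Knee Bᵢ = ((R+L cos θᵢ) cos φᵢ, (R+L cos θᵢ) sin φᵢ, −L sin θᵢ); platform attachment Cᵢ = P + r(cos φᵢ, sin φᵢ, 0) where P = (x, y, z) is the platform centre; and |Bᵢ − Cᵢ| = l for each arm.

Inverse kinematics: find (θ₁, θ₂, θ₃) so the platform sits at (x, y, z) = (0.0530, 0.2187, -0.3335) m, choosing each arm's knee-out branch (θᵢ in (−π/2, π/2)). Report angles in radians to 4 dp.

θ₁ = 0.5240, θ₂ = 0.0000, θ₃ = 1.3965

arm 1 (φ=0.0°): x'=0.0530, y'=0.2187
  A cos θ + B sin θ = C:  0.0670·cos θ + -0.3335·sin θ = -0.1089
  γ=atan2(-0.3335,0.0670)=-1.3725;  ψ=arccos(-0.3200)=1.8965;  θ1=γ+ψ≈0.5240
arm 2 (φ=120.0°): x'=0.1629, y'=-0.1552
  A cos θ + B sin θ = C:  -0.0429·cos θ + -0.3335·sin θ = -0.0429
  √(A²+B²)=0.3362;  θ2 = -1.6987+1.6988 ≈ 0.0000
φ3=240.0° → target in arm frame (-0.2159, -0.0635)
  e−x'=0.3359;  (l²−L²−(e−x')²−y'²−z²)/2L = -0.2702
  √(A²+B²)=0.4733;  θ3 = -0.7818+2.1783 ≈ 1.3965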